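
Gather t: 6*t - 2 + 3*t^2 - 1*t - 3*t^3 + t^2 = -3*t^3 + 4*t^2 + 5*t - 2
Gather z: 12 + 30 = 42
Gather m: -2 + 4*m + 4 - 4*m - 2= 0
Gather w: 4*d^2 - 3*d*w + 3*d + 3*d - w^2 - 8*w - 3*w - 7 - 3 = 4*d^2 + 6*d - w^2 + w*(-3*d - 11) - 10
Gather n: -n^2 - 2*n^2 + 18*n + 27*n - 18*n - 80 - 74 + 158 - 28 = -3*n^2 + 27*n - 24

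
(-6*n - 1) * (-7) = 42*n + 7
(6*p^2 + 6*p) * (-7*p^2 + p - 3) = -42*p^4 - 36*p^3 - 12*p^2 - 18*p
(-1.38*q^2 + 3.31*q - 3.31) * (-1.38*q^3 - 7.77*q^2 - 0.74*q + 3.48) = 1.9044*q^5 + 6.1548*q^4 - 20.1297*q^3 + 18.4669*q^2 + 13.9682*q - 11.5188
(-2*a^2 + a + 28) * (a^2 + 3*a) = -2*a^4 - 5*a^3 + 31*a^2 + 84*a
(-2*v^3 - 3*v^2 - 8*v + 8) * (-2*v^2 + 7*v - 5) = 4*v^5 - 8*v^4 + 5*v^3 - 57*v^2 + 96*v - 40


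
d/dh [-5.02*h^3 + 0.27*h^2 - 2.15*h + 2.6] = -15.06*h^2 + 0.54*h - 2.15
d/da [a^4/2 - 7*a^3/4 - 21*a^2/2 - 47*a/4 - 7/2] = 2*a^3 - 21*a^2/4 - 21*a - 47/4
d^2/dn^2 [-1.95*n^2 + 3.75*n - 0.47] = -3.90000000000000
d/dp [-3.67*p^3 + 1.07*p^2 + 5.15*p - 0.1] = -11.01*p^2 + 2.14*p + 5.15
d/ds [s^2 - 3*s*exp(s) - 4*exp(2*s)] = -3*s*exp(s) + 2*s - 8*exp(2*s) - 3*exp(s)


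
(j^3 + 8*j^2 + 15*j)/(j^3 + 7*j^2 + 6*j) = (j^2 + 8*j + 15)/(j^2 + 7*j + 6)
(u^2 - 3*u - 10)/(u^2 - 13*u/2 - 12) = 2*(-u^2 + 3*u + 10)/(-2*u^2 + 13*u + 24)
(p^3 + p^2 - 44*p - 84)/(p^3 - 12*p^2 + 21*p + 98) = (p + 6)/(p - 7)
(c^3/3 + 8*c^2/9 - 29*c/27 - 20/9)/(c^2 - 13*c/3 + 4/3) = (9*c^3 + 24*c^2 - 29*c - 60)/(9*(3*c^2 - 13*c + 4))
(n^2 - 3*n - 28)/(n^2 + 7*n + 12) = (n - 7)/(n + 3)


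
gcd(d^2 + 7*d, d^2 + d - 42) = d + 7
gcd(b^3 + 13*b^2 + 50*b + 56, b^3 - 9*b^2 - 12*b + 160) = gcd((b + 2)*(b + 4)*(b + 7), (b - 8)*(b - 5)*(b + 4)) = b + 4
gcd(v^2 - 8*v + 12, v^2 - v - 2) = v - 2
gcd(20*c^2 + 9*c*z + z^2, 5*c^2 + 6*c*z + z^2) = 5*c + z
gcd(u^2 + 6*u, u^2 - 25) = 1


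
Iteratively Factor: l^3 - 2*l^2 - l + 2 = (l + 1)*(l^2 - 3*l + 2) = (l - 1)*(l + 1)*(l - 2)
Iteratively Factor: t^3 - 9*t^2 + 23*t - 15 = (t - 5)*(t^2 - 4*t + 3) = (t - 5)*(t - 1)*(t - 3)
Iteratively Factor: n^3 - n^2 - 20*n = (n)*(n^2 - n - 20) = n*(n + 4)*(n - 5)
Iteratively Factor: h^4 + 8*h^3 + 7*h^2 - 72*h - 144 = (h + 4)*(h^3 + 4*h^2 - 9*h - 36) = (h + 4)^2*(h^2 - 9) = (h + 3)*(h + 4)^2*(h - 3)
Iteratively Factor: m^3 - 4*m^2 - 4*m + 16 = (m + 2)*(m^2 - 6*m + 8) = (m - 2)*(m + 2)*(m - 4)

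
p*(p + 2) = p^2 + 2*p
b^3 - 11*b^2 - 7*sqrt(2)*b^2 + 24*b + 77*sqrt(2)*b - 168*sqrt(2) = (b - 8)*(b - 3)*(b - 7*sqrt(2))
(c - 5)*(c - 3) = c^2 - 8*c + 15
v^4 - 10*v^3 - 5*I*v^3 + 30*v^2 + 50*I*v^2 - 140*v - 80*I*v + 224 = (v - 8)*(v - 2)*(v - 7*I)*(v + 2*I)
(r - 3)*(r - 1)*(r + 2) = r^3 - 2*r^2 - 5*r + 6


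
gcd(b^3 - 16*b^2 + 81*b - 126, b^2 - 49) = b - 7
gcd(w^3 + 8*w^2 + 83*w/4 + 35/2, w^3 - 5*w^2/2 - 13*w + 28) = w + 7/2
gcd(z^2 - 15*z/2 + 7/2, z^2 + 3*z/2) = 1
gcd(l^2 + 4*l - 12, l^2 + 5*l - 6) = l + 6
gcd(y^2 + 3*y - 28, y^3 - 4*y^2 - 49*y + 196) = y^2 + 3*y - 28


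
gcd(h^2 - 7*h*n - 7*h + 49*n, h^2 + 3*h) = 1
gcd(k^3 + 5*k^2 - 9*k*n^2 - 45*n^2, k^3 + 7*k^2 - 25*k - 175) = k + 5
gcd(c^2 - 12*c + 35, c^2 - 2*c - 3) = 1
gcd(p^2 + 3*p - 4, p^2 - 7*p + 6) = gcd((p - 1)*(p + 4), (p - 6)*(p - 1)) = p - 1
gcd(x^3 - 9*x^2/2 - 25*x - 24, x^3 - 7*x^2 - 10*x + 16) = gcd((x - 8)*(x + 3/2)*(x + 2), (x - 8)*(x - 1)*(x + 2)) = x^2 - 6*x - 16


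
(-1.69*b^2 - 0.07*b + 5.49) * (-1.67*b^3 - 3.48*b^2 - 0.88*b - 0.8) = 2.8223*b^5 + 5.9981*b^4 - 7.4375*b^3 - 17.6916*b^2 - 4.7752*b - 4.392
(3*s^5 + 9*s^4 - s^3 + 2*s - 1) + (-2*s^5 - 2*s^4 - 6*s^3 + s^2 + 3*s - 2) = s^5 + 7*s^4 - 7*s^3 + s^2 + 5*s - 3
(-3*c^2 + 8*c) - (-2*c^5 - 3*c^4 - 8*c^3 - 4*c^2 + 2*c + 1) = 2*c^5 + 3*c^4 + 8*c^3 + c^2 + 6*c - 1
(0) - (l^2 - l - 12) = -l^2 + l + 12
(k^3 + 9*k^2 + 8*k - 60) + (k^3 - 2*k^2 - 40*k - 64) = 2*k^3 + 7*k^2 - 32*k - 124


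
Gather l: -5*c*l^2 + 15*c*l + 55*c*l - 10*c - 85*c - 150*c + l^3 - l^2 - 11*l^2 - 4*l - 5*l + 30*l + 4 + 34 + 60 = -245*c + l^3 + l^2*(-5*c - 12) + l*(70*c + 21) + 98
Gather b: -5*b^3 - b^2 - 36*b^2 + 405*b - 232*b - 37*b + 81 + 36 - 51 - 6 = -5*b^3 - 37*b^2 + 136*b + 60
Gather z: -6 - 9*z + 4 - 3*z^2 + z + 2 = -3*z^2 - 8*z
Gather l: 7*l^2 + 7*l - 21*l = 7*l^2 - 14*l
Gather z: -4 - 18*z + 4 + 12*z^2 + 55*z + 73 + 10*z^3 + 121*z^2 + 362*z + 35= 10*z^3 + 133*z^2 + 399*z + 108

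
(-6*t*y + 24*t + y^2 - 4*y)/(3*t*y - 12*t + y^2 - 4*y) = (-6*t + y)/(3*t + y)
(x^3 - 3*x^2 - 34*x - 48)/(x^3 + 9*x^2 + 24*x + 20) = (x^2 - 5*x - 24)/(x^2 + 7*x + 10)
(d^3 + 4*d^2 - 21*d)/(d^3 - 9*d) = (d + 7)/(d + 3)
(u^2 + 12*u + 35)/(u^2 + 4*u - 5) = (u + 7)/(u - 1)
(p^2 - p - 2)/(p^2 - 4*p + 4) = (p + 1)/(p - 2)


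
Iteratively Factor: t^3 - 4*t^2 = (t - 4)*(t^2) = t*(t - 4)*(t)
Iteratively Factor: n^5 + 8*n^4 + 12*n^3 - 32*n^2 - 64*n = (n + 2)*(n^4 + 6*n^3 - 32*n) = n*(n + 2)*(n^3 + 6*n^2 - 32) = n*(n - 2)*(n + 2)*(n^2 + 8*n + 16) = n*(n - 2)*(n + 2)*(n + 4)*(n + 4)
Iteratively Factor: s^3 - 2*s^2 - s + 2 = (s - 2)*(s^2 - 1) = (s - 2)*(s + 1)*(s - 1)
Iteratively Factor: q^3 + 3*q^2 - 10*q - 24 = (q + 4)*(q^2 - q - 6) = (q + 2)*(q + 4)*(q - 3)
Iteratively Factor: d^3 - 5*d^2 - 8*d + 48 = (d - 4)*(d^2 - d - 12) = (d - 4)^2*(d + 3)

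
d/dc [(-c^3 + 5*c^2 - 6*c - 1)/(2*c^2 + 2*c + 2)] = (-c^4 - 2*c^3 + 8*c^2 + 12*c - 5)/(2*(c^4 + 2*c^3 + 3*c^2 + 2*c + 1))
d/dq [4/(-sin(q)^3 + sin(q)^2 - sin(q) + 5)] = 4*(3*sin(q)^2 - 2*sin(q) + 1)*cos(q)/(sin(q)^3 - sin(q)^2 + sin(q) - 5)^2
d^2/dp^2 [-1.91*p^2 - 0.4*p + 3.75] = -3.82000000000000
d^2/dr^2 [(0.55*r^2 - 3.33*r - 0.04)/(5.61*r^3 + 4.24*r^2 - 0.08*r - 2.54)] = (34.61931*r^6 - 628.812558*r^5 - 488.87784*r^4 - 27.84962*r^3 - 538.073256*r^2 - 218.515056*r + 7.587992)/(176.558481*r^9 + 400.325112*r^8 + 295.009704*r^7 - 175.00985*r^6 - 366.711648*r^5 - 130.068192*r^4 + 113.749324*r^3 + 82.015584*r^2 - 1.548384*r - 16.387064)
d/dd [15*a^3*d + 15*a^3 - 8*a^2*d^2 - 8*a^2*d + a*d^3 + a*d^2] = a*(15*a^2 - 16*a*d - 8*a + 3*d^2 + 2*d)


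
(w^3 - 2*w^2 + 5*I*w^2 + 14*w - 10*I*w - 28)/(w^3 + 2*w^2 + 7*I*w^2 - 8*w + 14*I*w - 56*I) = (w - 2*I)/(w + 4)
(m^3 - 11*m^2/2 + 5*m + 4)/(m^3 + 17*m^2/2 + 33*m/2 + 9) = (2*m^3 - 11*m^2 + 10*m + 8)/(2*m^3 + 17*m^2 + 33*m + 18)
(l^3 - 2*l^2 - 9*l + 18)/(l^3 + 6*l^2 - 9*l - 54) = (l - 2)/(l + 6)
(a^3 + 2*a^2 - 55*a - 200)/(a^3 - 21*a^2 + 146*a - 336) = (a^2 + 10*a + 25)/(a^2 - 13*a + 42)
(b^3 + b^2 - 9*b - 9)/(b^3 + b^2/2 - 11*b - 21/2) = 2*(b - 3)/(2*b - 7)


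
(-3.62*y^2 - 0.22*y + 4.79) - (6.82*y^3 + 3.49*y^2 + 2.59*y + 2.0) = -6.82*y^3 - 7.11*y^2 - 2.81*y + 2.79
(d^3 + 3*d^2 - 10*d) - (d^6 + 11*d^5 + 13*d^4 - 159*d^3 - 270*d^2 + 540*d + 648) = -d^6 - 11*d^5 - 13*d^4 + 160*d^3 + 273*d^2 - 550*d - 648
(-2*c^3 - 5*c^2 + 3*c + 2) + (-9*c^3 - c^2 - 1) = -11*c^3 - 6*c^2 + 3*c + 1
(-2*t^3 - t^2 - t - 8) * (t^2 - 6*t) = -2*t^5 + 11*t^4 + 5*t^3 - 2*t^2 + 48*t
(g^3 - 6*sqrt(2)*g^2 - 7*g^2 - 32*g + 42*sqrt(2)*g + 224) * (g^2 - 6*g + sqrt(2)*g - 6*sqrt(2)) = g^5 - 13*g^4 - 5*sqrt(2)*g^4 - 2*g^3 + 65*sqrt(2)*g^3 - 242*sqrt(2)*g^2 + 572*g^2 - 1848*g + 416*sqrt(2)*g - 1344*sqrt(2)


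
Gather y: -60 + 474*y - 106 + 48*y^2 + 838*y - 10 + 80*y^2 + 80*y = 128*y^2 + 1392*y - 176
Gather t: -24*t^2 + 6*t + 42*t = -24*t^2 + 48*t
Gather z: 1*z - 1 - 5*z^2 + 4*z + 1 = -5*z^2 + 5*z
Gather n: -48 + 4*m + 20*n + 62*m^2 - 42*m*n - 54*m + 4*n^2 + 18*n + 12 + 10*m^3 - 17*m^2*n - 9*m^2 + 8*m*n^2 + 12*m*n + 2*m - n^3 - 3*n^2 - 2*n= 10*m^3 + 53*m^2 - 48*m - n^3 + n^2*(8*m + 1) + n*(-17*m^2 - 30*m + 36) - 36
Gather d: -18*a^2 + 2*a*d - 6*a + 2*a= -18*a^2 + 2*a*d - 4*a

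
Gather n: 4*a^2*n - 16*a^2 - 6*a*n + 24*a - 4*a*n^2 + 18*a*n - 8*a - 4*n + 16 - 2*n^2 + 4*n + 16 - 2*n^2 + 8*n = -16*a^2 + 16*a + n^2*(-4*a - 4) + n*(4*a^2 + 12*a + 8) + 32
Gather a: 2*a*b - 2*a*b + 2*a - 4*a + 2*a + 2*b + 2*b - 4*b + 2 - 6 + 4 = 0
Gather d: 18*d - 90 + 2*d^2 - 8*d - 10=2*d^2 + 10*d - 100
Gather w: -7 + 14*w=14*w - 7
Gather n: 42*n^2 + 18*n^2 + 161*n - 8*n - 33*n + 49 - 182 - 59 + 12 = 60*n^2 + 120*n - 180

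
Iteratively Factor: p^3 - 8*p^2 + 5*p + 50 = (p - 5)*(p^2 - 3*p - 10) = (p - 5)^2*(p + 2)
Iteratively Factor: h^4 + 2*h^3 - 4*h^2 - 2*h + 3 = (h - 1)*(h^3 + 3*h^2 - h - 3) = (h - 1)*(h + 3)*(h^2 - 1) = (h - 1)*(h + 1)*(h + 3)*(h - 1)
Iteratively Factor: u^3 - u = (u - 1)*(u^2 + u) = u*(u - 1)*(u + 1)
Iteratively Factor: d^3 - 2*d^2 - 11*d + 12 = (d + 3)*(d^2 - 5*d + 4) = (d - 1)*(d + 3)*(d - 4)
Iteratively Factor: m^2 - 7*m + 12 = (m - 4)*(m - 3)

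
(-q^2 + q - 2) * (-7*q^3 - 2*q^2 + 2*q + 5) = 7*q^5 - 5*q^4 + 10*q^3 + q^2 + q - 10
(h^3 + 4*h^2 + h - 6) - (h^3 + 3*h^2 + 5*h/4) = h^2 - h/4 - 6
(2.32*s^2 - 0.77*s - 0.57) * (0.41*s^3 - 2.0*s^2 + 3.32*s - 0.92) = 0.9512*s^5 - 4.9557*s^4 + 9.0087*s^3 - 3.5508*s^2 - 1.184*s + 0.5244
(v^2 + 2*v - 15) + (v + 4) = v^2 + 3*v - 11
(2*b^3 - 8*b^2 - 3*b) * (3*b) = 6*b^4 - 24*b^3 - 9*b^2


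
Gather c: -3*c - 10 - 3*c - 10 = -6*c - 20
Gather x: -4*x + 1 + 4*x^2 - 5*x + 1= 4*x^2 - 9*x + 2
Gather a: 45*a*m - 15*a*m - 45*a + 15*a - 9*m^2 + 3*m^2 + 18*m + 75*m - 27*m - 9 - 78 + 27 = a*(30*m - 30) - 6*m^2 + 66*m - 60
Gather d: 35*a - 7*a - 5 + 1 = 28*a - 4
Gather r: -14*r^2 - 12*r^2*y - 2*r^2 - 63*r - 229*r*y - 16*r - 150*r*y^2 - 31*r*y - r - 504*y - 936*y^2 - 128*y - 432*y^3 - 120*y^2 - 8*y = r^2*(-12*y - 16) + r*(-150*y^2 - 260*y - 80) - 432*y^3 - 1056*y^2 - 640*y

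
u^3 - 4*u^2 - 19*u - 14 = (u - 7)*(u + 1)*(u + 2)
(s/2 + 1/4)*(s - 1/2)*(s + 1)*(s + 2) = s^4/2 + 3*s^3/2 + 7*s^2/8 - 3*s/8 - 1/4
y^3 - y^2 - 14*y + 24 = (y - 3)*(y - 2)*(y + 4)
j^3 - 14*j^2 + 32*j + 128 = (j - 8)^2*(j + 2)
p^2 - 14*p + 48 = (p - 8)*(p - 6)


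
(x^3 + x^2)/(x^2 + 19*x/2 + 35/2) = 2*x^2*(x + 1)/(2*x^2 + 19*x + 35)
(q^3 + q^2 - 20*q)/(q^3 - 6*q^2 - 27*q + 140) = q/(q - 7)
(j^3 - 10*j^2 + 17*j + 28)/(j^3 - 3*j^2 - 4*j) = (j - 7)/j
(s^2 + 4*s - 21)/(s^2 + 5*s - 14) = (s - 3)/(s - 2)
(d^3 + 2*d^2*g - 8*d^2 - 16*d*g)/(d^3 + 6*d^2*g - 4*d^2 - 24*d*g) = (d^2 + 2*d*g - 8*d - 16*g)/(d^2 + 6*d*g - 4*d - 24*g)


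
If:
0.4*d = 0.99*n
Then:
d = 2.475*n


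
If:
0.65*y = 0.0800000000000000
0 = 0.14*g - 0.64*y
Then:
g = 0.56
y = 0.12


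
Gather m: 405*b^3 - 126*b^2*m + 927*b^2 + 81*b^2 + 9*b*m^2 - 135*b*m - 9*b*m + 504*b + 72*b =405*b^3 + 1008*b^2 + 9*b*m^2 + 576*b + m*(-126*b^2 - 144*b)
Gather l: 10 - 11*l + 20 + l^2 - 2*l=l^2 - 13*l + 30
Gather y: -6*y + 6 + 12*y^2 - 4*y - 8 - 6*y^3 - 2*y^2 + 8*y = -6*y^3 + 10*y^2 - 2*y - 2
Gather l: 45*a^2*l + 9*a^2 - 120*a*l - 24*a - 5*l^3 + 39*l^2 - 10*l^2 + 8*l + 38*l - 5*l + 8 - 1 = 9*a^2 - 24*a - 5*l^3 + 29*l^2 + l*(45*a^2 - 120*a + 41) + 7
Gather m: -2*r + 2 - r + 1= 3 - 3*r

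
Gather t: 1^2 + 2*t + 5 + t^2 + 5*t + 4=t^2 + 7*t + 10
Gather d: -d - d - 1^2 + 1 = -2*d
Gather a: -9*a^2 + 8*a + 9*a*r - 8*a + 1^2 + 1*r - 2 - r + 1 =-9*a^2 + 9*a*r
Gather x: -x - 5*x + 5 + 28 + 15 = 48 - 6*x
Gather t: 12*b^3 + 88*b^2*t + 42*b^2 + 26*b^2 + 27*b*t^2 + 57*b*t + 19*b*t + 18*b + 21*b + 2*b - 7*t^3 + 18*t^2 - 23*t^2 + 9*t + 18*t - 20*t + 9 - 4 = 12*b^3 + 68*b^2 + 41*b - 7*t^3 + t^2*(27*b - 5) + t*(88*b^2 + 76*b + 7) + 5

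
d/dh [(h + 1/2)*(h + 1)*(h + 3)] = 3*h^2 + 9*h + 5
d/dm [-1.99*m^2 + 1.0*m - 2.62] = 1.0 - 3.98*m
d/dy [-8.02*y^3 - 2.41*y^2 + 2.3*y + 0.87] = -24.06*y^2 - 4.82*y + 2.3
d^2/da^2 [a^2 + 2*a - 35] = 2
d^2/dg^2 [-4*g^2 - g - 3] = -8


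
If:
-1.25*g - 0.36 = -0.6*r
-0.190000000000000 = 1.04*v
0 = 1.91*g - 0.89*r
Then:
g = 9.56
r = 20.53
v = -0.18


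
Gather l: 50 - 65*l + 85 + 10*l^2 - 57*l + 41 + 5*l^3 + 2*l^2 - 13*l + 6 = 5*l^3 + 12*l^2 - 135*l + 182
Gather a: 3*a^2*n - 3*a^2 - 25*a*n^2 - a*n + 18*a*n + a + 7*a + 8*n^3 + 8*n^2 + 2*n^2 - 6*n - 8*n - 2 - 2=a^2*(3*n - 3) + a*(-25*n^2 + 17*n + 8) + 8*n^3 + 10*n^2 - 14*n - 4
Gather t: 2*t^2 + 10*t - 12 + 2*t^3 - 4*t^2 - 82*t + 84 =2*t^3 - 2*t^2 - 72*t + 72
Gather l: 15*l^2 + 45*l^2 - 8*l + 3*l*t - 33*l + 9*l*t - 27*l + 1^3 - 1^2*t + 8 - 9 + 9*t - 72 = 60*l^2 + l*(12*t - 68) + 8*t - 72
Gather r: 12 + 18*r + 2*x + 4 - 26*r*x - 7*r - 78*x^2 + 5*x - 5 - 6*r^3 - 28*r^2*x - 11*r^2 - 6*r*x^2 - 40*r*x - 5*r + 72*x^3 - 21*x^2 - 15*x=-6*r^3 + r^2*(-28*x - 11) + r*(-6*x^2 - 66*x + 6) + 72*x^3 - 99*x^2 - 8*x + 11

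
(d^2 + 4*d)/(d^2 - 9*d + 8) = d*(d + 4)/(d^2 - 9*d + 8)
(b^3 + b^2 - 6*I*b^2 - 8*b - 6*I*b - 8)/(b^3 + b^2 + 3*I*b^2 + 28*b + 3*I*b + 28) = (b - 2*I)/(b + 7*I)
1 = 1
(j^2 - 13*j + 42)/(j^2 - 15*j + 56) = (j - 6)/(j - 8)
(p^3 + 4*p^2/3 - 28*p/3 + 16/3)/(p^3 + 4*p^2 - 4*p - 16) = (p - 2/3)/(p + 2)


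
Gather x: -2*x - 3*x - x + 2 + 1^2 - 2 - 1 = -6*x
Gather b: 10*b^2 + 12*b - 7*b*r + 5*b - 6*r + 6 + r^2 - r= 10*b^2 + b*(17 - 7*r) + r^2 - 7*r + 6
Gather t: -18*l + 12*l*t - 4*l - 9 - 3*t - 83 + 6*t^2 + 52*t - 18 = -22*l + 6*t^2 + t*(12*l + 49) - 110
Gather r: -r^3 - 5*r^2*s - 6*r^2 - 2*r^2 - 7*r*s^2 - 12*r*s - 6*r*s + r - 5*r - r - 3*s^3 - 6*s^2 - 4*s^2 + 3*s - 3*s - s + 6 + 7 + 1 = -r^3 + r^2*(-5*s - 8) + r*(-7*s^2 - 18*s - 5) - 3*s^3 - 10*s^2 - s + 14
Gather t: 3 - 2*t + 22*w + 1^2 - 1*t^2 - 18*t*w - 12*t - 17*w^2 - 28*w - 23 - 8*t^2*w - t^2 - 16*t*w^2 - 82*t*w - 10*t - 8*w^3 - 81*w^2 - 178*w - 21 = t^2*(-8*w - 2) + t*(-16*w^2 - 100*w - 24) - 8*w^3 - 98*w^2 - 184*w - 40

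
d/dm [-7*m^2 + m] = 1 - 14*m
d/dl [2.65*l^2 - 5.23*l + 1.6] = 5.3*l - 5.23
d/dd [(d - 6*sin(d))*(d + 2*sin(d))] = -4*d*cos(d) + 2*d - 4*sin(d) - 12*sin(2*d)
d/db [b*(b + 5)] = 2*b + 5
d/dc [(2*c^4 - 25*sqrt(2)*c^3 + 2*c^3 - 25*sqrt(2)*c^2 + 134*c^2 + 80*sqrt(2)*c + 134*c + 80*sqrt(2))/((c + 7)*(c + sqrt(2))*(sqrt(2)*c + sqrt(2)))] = (sqrt(2)*c^4 + 4*c^3 + 14*sqrt(2)*c^3 - 133*c^2 - 92*sqrt(2)*c^2 - 350*sqrt(2)*c - 160*c - 80*sqrt(2) + 378)/(c^4 + 2*sqrt(2)*c^3 + 14*c^3 + 28*sqrt(2)*c^2 + 51*c^2 + 28*c + 98*sqrt(2)*c + 98)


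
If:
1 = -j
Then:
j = -1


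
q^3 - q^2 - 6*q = q*(q - 3)*(q + 2)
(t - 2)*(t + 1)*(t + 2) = t^3 + t^2 - 4*t - 4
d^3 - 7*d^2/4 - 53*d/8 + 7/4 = (d - 7/2)*(d - 1/4)*(d + 2)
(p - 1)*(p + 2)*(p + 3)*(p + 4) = p^4 + 8*p^3 + 17*p^2 - 2*p - 24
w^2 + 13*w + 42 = (w + 6)*(w + 7)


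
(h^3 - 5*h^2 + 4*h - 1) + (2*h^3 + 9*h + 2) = 3*h^3 - 5*h^2 + 13*h + 1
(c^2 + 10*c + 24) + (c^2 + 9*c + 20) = 2*c^2 + 19*c + 44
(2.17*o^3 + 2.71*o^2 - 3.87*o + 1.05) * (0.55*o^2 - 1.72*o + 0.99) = 1.1935*o^5 - 2.2419*o^4 - 4.6414*o^3 + 9.9168*o^2 - 5.6373*o + 1.0395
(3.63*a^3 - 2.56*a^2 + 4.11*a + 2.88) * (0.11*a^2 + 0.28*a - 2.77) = 0.3993*a^5 + 0.7348*a^4 - 10.3198*a^3 + 8.5588*a^2 - 10.5783*a - 7.9776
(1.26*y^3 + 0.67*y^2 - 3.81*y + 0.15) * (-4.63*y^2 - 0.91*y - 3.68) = -5.8338*y^5 - 4.2487*y^4 + 12.3938*y^3 + 0.307*y^2 + 13.8843*y - 0.552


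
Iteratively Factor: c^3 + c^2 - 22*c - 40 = (c + 2)*(c^2 - c - 20) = (c + 2)*(c + 4)*(c - 5)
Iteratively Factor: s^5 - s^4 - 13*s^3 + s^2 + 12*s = (s - 4)*(s^4 + 3*s^3 - s^2 - 3*s) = (s - 4)*(s - 1)*(s^3 + 4*s^2 + 3*s) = (s - 4)*(s - 1)*(s + 1)*(s^2 + 3*s) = (s - 4)*(s - 1)*(s + 1)*(s + 3)*(s)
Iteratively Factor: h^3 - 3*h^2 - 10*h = (h)*(h^2 - 3*h - 10) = h*(h + 2)*(h - 5)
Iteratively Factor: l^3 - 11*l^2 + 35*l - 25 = (l - 5)*(l^2 - 6*l + 5) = (l - 5)^2*(l - 1)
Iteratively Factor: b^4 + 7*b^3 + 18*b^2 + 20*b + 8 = (b + 2)*(b^3 + 5*b^2 + 8*b + 4) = (b + 2)^2*(b^2 + 3*b + 2) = (b + 1)*(b + 2)^2*(b + 2)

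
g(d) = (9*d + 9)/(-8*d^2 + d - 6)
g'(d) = (9*d + 9)*(16*d - 1)/(-8*d^2 + d - 6)^2 + 9/(-8*d^2 + d - 6)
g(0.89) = -1.49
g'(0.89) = 0.93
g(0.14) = -1.71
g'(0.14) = -1.14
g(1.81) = -0.83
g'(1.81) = 0.47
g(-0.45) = -0.61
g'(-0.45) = -1.74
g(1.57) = -0.96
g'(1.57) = 0.58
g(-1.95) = 0.22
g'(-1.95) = -0.05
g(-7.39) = 0.13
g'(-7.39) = 0.01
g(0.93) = -1.45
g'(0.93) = 0.93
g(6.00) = -0.22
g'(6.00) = 0.04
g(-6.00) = 0.15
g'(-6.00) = 0.02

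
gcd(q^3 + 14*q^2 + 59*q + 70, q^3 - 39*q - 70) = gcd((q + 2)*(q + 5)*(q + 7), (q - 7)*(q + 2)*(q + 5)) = q^2 + 7*q + 10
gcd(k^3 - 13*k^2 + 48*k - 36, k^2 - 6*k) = k - 6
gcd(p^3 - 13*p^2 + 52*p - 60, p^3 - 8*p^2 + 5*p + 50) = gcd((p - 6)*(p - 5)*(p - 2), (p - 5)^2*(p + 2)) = p - 5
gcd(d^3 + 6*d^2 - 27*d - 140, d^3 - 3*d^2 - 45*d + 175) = d^2 + 2*d - 35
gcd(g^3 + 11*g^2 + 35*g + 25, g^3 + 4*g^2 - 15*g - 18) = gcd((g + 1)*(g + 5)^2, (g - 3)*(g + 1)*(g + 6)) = g + 1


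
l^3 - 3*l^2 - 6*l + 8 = (l - 4)*(l - 1)*(l + 2)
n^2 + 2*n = n*(n + 2)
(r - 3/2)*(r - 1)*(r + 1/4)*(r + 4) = r^4 + 7*r^3/4 - 65*r^2/8 + 31*r/8 + 3/2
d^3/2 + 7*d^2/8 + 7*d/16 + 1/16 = (d/2 + 1/4)*(d + 1/4)*(d + 1)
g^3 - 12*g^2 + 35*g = g*(g - 7)*(g - 5)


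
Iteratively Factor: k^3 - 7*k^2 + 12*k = (k - 4)*(k^2 - 3*k) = k*(k - 4)*(k - 3)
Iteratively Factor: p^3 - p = (p)*(p^2 - 1) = p*(p + 1)*(p - 1)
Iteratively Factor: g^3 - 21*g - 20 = (g + 1)*(g^2 - g - 20) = (g - 5)*(g + 1)*(g + 4)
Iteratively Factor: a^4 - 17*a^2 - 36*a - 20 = (a + 1)*(a^3 - a^2 - 16*a - 20) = (a - 5)*(a + 1)*(a^2 + 4*a + 4) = (a - 5)*(a + 1)*(a + 2)*(a + 2)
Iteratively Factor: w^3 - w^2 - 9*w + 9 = (w - 3)*(w^2 + 2*w - 3) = (w - 3)*(w + 3)*(w - 1)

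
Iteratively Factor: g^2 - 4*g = (g)*(g - 4)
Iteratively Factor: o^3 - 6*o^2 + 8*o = (o - 2)*(o^2 - 4*o) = o*(o - 2)*(o - 4)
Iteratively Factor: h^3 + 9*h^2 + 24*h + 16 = (h + 4)*(h^2 + 5*h + 4) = (h + 1)*(h + 4)*(h + 4)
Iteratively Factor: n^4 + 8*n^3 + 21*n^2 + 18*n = (n + 3)*(n^3 + 5*n^2 + 6*n) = (n + 2)*(n + 3)*(n^2 + 3*n) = (n + 2)*(n + 3)^2*(n)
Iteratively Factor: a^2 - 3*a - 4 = (a + 1)*(a - 4)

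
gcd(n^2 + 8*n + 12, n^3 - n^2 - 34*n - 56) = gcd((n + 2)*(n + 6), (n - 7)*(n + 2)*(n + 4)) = n + 2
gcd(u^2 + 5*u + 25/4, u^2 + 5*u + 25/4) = u^2 + 5*u + 25/4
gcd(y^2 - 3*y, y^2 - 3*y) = y^2 - 3*y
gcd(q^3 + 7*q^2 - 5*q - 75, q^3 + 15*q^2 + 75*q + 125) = q^2 + 10*q + 25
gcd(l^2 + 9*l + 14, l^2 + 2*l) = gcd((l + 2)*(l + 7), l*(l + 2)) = l + 2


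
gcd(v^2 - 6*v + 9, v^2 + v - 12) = v - 3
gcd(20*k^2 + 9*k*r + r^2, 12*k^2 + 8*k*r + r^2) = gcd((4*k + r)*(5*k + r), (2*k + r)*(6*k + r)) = 1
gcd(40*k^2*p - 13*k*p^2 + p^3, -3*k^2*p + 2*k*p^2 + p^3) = p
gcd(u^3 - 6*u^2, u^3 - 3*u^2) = u^2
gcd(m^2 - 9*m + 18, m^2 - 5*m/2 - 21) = m - 6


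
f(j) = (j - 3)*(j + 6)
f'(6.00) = 15.00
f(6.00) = 36.00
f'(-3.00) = -3.00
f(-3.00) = -18.00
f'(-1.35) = 0.30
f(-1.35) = -20.23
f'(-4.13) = -5.26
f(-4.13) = -13.33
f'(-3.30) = -3.60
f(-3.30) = -17.01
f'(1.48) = 5.96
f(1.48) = -11.37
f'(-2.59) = -2.18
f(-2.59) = -19.06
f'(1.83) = 6.66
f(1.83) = -9.16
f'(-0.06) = 2.88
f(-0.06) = -18.18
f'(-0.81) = 1.38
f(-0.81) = -19.77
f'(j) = 2*j + 3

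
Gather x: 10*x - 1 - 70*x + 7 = 6 - 60*x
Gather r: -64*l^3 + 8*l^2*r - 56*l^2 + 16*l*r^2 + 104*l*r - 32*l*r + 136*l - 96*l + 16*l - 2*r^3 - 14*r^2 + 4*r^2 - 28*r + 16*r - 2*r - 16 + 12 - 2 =-64*l^3 - 56*l^2 + 56*l - 2*r^3 + r^2*(16*l - 10) + r*(8*l^2 + 72*l - 14) - 6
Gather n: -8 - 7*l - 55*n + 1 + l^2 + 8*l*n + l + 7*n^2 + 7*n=l^2 - 6*l + 7*n^2 + n*(8*l - 48) - 7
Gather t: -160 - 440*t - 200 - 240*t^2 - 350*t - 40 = -240*t^2 - 790*t - 400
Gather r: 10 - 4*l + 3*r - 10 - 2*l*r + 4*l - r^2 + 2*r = -r^2 + r*(5 - 2*l)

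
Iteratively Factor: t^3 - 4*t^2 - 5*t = (t)*(t^2 - 4*t - 5) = t*(t - 5)*(t + 1)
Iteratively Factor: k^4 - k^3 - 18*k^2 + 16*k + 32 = (k + 4)*(k^3 - 5*k^2 + 2*k + 8) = (k + 1)*(k + 4)*(k^2 - 6*k + 8) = (k - 2)*(k + 1)*(k + 4)*(k - 4)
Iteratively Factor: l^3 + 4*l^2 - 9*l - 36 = (l + 3)*(l^2 + l - 12) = (l + 3)*(l + 4)*(l - 3)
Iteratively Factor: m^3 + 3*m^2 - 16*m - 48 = (m + 3)*(m^2 - 16) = (m + 3)*(m + 4)*(m - 4)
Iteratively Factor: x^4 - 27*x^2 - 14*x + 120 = (x + 3)*(x^3 - 3*x^2 - 18*x + 40) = (x + 3)*(x + 4)*(x^2 - 7*x + 10) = (x - 5)*(x + 3)*(x + 4)*(x - 2)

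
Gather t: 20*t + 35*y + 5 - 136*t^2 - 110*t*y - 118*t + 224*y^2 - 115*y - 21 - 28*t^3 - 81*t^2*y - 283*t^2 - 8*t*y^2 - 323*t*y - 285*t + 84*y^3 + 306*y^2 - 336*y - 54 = -28*t^3 + t^2*(-81*y - 419) + t*(-8*y^2 - 433*y - 383) + 84*y^3 + 530*y^2 - 416*y - 70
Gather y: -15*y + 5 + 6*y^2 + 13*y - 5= 6*y^2 - 2*y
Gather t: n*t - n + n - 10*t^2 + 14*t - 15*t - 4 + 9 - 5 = -10*t^2 + t*(n - 1)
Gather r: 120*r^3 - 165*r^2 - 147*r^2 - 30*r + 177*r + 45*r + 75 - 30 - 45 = 120*r^3 - 312*r^2 + 192*r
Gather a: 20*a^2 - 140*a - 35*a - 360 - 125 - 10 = 20*a^2 - 175*a - 495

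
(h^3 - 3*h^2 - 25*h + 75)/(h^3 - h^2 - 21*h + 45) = (h - 5)/(h - 3)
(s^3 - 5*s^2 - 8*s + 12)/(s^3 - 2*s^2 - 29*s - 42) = (s^2 - 7*s + 6)/(s^2 - 4*s - 21)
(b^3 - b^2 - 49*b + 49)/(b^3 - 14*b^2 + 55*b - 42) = (b + 7)/(b - 6)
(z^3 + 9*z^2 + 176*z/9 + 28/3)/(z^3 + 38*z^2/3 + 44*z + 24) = (z + 7/3)/(z + 6)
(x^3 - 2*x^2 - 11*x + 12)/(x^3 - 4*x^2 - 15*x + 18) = (x - 4)/(x - 6)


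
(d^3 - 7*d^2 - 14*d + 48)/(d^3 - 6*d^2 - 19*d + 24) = (d - 2)/(d - 1)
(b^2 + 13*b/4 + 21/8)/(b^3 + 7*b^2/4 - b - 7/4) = (b + 3/2)/(b^2 - 1)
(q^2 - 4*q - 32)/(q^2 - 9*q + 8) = (q + 4)/(q - 1)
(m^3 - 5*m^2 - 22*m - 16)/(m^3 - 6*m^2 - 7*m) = (m^2 - 6*m - 16)/(m*(m - 7))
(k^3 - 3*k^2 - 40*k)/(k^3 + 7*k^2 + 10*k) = (k - 8)/(k + 2)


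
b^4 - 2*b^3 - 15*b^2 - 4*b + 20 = (b - 5)*(b - 1)*(b + 2)^2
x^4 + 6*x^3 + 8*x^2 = x^2*(x + 2)*(x + 4)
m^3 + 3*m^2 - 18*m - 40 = (m - 4)*(m + 2)*(m + 5)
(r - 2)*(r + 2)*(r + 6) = r^3 + 6*r^2 - 4*r - 24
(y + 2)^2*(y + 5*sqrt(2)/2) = y^3 + 5*sqrt(2)*y^2/2 + 4*y^2 + 4*y + 10*sqrt(2)*y + 10*sqrt(2)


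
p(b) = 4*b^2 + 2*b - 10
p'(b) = 8*b + 2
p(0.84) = -5.50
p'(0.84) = 8.72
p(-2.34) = 7.22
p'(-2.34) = -16.72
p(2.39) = 17.63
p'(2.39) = 21.12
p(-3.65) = 35.99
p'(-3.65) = -27.20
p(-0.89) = -8.61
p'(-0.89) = -5.12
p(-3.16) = 23.62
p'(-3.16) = -23.28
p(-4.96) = 78.49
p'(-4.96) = -37.68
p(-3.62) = 35.18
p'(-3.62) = -26.96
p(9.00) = 332.00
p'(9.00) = 74.00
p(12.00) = 590.00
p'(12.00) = 98.00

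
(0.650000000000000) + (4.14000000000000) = 4.79000000000000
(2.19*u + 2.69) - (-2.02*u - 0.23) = 4.21*u + 2.92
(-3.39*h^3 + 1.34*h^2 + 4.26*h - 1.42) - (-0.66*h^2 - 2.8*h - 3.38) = -3.39*h^3 + 2.0*h^2 + 7.06*h + 1.96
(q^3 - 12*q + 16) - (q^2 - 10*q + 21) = q^3 - q^2 - 2*q - 5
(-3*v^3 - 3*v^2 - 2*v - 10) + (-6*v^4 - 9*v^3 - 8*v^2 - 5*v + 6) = -6*v^4 - 12*v^3 - 11*v^2 - 7*v - 4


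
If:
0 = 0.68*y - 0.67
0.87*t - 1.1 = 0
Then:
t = 1.26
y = 0.99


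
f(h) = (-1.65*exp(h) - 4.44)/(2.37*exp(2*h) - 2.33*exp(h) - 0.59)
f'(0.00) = 51.52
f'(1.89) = 0.26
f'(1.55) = 0.49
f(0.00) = 11.07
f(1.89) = -0.17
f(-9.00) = 7.52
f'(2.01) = 0.21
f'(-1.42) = -0.95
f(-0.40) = 5.10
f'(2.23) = 0.15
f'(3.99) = 0.01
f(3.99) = -0.01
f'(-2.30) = -1.13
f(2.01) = -0.15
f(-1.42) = 4.77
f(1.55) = -0.30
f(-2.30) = 5.76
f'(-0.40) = 3.68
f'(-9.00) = 0.00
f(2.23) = -0.11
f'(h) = (-1.65*exp(h) - 4.44)*(-4.74*exp(2*h) + 2.33*exp(h))/(2.37*exp(2*h) - 2.33*exp(h) - 0.59)^2 - 1.65*exp(h)/(2.37*exp(2*h) - 2.33*exp(h) - 0.59)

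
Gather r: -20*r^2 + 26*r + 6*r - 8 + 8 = -20*r^2 + 32*r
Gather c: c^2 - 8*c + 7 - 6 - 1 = c^2 - 8*c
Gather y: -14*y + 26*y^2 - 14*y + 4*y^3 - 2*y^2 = 4*y^3 + 24*y^2 - 28*y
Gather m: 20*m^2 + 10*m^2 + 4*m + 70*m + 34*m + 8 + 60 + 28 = 30*m^2 + 108*m + 96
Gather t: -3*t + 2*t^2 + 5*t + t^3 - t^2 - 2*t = t^3 + t^2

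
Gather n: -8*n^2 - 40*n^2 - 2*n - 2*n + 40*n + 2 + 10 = -48*n^2 + 36*n + 12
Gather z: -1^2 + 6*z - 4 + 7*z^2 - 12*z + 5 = 7*z^2 - 6*z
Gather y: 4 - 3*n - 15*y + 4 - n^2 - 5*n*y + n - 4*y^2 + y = -n^2 - 2*n - 4*y^2 + y*(-5*n - 14) + 8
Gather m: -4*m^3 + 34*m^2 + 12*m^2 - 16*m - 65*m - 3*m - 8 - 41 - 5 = -4*m^3 + 46*m^2 - 84*m - 54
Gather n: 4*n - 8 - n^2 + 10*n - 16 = -n^2 + 14*n - 24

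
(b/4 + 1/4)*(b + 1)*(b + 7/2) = b^3/4 + 11*b^2/8 + 2*b + 7/8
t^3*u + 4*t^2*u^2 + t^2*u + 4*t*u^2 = t*(t + 4*u)*(t*u + u)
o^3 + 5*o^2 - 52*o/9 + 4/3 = (o - 2/3)*(o - 1/3)*(o + 6)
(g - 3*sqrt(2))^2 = g^2 - 6*sqrt(2)*g + 18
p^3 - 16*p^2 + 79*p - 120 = (p - 8)*(p - 5)*(p - 3)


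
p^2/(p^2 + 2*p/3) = 3*p/(3*p + 2)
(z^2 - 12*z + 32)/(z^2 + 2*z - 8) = (z^2 - 12*z + 32)/(z^2 + 2*z - 8)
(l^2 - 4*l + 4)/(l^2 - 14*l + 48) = (l^2 - 4*l + 4)/(l^2 - 14*l + 48)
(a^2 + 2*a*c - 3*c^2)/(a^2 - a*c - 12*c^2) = (a - c)/(a - 4*c)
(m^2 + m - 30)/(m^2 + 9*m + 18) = (m - 5)/(m + 3)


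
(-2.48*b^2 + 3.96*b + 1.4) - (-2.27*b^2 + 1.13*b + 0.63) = -0.21*b^2 + 2.83*b + 0.77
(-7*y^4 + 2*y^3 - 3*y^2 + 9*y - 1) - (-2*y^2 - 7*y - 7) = -7*y^4 + 2*y^3 - y^2 + 16*y + 6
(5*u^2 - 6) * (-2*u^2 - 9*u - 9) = -10*u^4 - 45*u^3 - 33*u^2 + 54*u + 54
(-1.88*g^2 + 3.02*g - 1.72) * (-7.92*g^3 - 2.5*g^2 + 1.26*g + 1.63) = 14.8896*g^5 - 19.2184*g^4 + 3.7036*g^3 + 5.0408*g^2 + 2.7554*g - 2.8036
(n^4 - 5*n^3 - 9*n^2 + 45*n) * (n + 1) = n^5 - 4*n^4 - 14*n^3 + 36*n^2 + 45*n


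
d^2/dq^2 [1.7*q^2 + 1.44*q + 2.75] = 3.40000000000000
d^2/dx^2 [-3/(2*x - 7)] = -24/(2*x - 7)^3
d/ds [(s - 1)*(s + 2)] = 2*s + 1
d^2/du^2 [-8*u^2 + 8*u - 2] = -16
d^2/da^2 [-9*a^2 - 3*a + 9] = -18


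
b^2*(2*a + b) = 2*a*b^2 + b^3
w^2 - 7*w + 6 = (w - 6)*(w - 1)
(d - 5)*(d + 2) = d^2 - 3*d - 10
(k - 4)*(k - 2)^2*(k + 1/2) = k^4 - 15*k^3/2 + 16*k^2 - 6*k - 8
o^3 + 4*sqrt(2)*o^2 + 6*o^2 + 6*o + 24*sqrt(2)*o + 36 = (o + 6)*(o + sqrt(2))*(o + 3*sqrt(2))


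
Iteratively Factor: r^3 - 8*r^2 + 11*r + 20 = (r - 5)*(r^2 - 3*r - 4) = (r - 5)*(r - 4)*(r + 1)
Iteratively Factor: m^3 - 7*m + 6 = (m + 3)*(m^2 - 3*m + 2) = (m - 2)*(m + 3)*(m - 1)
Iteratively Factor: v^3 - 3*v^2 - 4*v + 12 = (v + 2)*(v^2 - 5*v + 6) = (v - 2)*(v + 2)*(v - 3)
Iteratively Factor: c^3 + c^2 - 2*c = (c - 1)*(c^2 + 2*c) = c*(c - 1)*(c + 2)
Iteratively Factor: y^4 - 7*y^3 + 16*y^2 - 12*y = (y)*(y^3 - 7*y^2 + 16*y - 12) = y*(y - 2)*(y^2 - 5*y + 6) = y*(y - 3)*(y - 2)*(y - 2)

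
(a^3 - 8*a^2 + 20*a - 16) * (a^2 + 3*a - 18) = a^5 - 5*a^4 - 22*a^3 + 188*a^2 - 408*a + 288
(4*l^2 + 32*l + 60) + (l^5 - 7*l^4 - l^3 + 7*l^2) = l^5 - 7*l^4 - l^3 + 11*l^2 + 32*l + 60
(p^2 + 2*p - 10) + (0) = p^2 + 2*p - 10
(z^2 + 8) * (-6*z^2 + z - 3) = -6*z^4 + z^3 - 51*z^2 + 8*z - 24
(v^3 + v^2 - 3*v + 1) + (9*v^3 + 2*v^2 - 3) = 10*v^3 + 3*v^2 - 3*v - 2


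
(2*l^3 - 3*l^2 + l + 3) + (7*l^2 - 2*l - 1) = 2*l^3 + 4*l^2 - l + 2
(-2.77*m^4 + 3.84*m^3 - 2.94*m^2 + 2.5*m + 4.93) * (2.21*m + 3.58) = -6.1217*m^5 - 1.4302*m^4 + 7.2498*m^3 - 5.0002*m^2 + 19.8453*m + 17.6494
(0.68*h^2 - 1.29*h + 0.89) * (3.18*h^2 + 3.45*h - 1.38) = 2.1624*h^4 - 1.7562*h^3 - 2.5587*h^2 + 4.8507*h - 1.2282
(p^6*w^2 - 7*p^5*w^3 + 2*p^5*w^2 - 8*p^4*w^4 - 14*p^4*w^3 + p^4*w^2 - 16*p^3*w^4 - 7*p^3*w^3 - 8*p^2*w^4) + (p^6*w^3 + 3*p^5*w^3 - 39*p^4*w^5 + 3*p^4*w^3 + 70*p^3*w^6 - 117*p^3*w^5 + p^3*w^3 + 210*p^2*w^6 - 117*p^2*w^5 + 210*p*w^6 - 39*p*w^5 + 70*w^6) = p^6*w^3 + p^6*w^2 - 4*p^5*w^3 + 2*p^5*w^2 - 39*p^4*w^5 - 8*p^4*w^4 - 11*p^4*w^3 + p^4*w^2 + 70*p^3*w^6 - 117*p^3*w^5 - 16*p^3*w^4 - 6*p^3*w^3 + 210*p^2*w^6 - 117*p^2*w^5 - 8*p^2*w^4 + 210*p*w^6 - 39*p*w^5 + 70*w^6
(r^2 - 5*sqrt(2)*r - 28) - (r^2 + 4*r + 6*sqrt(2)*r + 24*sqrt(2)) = -11*sqrt(2)*r - 4*r - 24*sqrt(2) - 28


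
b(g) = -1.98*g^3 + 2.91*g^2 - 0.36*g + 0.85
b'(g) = -5.94*g^2 + 5.82*g - 0.36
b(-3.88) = 161.71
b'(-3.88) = -112.36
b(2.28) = -8.31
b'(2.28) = -17.97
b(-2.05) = 30.88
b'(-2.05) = -37.25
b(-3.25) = 100.73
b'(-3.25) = -82.02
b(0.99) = 1.42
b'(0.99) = -0.42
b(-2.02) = 29.77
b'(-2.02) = -36.35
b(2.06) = -4.85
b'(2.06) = -13.58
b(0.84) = 1.43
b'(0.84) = 0.34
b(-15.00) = 7343.50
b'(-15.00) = -1424.16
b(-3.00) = 81.58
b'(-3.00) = -71.28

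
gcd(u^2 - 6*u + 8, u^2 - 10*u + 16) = u - 2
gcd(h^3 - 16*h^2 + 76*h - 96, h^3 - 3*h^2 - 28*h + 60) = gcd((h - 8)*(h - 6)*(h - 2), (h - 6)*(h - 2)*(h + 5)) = h^2 - 8*h + 12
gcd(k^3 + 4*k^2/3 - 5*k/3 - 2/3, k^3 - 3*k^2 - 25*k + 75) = 1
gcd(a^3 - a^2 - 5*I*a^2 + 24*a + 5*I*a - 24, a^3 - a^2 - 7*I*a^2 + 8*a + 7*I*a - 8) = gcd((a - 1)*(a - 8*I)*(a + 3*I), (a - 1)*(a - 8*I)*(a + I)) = a^2 + a*(-1 - 8*I) + 8*I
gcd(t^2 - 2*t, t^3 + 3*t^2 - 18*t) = t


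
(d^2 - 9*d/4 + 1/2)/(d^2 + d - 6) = (d - 1/4)/(d + 3)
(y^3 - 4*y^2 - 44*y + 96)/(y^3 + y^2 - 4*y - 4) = (y^2 - 2*y - 48)/(y^2 + 3*y + 2)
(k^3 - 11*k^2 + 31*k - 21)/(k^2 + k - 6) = (k^3 - 11*k^2 + 31*k - 21)/(k^2 + k - 6)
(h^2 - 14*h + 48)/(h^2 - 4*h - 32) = (h - 6)/(h + 4)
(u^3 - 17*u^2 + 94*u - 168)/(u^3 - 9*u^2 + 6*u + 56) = (u - 6)/(u + 2)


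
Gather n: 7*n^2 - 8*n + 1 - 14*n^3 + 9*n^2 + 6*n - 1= -14*n^3 + 16*n^2 - 2*n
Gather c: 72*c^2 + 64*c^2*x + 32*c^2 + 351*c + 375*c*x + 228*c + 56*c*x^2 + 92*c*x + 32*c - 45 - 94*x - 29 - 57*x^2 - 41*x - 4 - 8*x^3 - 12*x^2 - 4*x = c^2*(64*x + 104) + c*(56*x^2 + 467*x + 611) - 8*x^3 - 69*x^2 - 139*x - 78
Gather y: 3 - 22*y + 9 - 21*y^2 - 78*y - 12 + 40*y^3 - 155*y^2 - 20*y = 40*y^3 - 176*y^2 - 120*y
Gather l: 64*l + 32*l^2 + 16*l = 32*l^2 + 80*l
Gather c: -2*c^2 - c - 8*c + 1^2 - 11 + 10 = -2*c^2 - 9*c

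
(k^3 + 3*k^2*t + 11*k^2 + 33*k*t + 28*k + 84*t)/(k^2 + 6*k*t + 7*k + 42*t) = (k^2 + 3*k*t + 4*k + 12*t)/(k + 6*t)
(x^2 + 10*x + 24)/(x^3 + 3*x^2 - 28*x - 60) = (x + 4)/(x^2 - 3*x - 10)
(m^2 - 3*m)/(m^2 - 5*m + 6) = m/(m - 2)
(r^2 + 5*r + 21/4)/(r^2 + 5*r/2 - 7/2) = (r + 3/2)/(r - 1)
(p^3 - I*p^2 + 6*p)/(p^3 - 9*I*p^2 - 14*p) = (-p^2 + I*p - 6)/(-p^2 + 9*I*p + 14)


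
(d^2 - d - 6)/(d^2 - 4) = (d - 3)/(d - 2)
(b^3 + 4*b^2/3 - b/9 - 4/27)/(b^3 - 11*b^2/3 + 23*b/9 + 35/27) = (9*b^2 + 9*b - 4)/(9*b^2 - 36*b + 35)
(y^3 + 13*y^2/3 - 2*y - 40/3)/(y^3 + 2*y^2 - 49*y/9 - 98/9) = 3*(3*y^2 + 7*y - 20)/(9*y^2 - 49)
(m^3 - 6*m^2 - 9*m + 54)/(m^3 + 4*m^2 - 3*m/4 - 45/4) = 4*(m^2 - 9*m + 18)/(4*m^2 + 4*m - 15)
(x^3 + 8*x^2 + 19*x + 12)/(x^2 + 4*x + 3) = x + 4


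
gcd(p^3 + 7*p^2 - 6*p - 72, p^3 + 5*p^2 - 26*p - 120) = p^2 + 10*p + 24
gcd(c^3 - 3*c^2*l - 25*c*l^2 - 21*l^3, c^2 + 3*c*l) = c + 3*l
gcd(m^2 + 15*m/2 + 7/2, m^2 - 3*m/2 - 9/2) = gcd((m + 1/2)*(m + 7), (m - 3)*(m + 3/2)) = 1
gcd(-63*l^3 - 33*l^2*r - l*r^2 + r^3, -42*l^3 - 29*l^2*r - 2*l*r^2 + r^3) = -21*l^2 - 4*l*r + r^2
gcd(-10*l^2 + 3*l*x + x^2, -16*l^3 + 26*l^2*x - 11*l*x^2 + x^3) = -2*l + x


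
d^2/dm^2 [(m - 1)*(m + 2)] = 2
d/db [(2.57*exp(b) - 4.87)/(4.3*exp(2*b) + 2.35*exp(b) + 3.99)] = (-11.051*exp(2*b) + 41.882*exp(b) + 21.6988)*exp(b)/(18.49*exp(4*b) + 20.21*exp(3*b) + 39.8365*exp(2*b) + 18.753*exp(b) + 15.9201)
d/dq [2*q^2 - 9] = 4*q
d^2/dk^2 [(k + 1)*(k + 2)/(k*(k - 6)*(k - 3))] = 2*(k^6 + 9*k^5 - 123*k^4 + 207*k^3 + 594*k^2 - 972*k + 648)/(k^3*(k^6 - 27*k^5 + 297*k^4 - 1701*k^3 + 5346*k^2 - 8748*k + 5832))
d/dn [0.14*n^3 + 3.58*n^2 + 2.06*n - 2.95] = 0.42*n^2 + 7.16*n + 2.06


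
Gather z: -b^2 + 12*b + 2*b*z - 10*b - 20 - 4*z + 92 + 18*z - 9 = -b^2 + 2*b + z*(2*b + 14) + 63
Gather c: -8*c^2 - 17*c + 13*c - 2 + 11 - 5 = -8*c^2 - 4*c + 4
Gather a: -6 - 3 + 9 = 0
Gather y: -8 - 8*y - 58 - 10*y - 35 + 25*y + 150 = 7*y + 49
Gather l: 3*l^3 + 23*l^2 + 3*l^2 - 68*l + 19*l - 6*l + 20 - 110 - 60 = 3*l^3 + 26*l^2 - 55*l - 150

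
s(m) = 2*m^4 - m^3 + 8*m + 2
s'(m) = 8*m^3 - 3*m^2 + 8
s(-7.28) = 5947.25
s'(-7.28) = -3237.62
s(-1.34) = 0.13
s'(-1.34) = -16.64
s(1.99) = 41.40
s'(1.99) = 59.16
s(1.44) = 19.13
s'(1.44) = 25.67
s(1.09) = 12.25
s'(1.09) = 14.80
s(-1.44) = 2.07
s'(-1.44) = -22.11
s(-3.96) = 524.24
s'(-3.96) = -535.84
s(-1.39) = 1.03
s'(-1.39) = -19.28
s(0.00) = 2.00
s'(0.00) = 8.00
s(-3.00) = 167.00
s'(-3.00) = -235.00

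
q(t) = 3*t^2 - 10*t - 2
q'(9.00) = 44.00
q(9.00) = 151.00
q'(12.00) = 62.00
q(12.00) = 310.00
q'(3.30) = 9.80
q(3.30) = -2.33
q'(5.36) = 22.16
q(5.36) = 30.59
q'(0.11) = -9.34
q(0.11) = -3.06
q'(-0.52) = -13.12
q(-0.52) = 4.01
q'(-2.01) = -22.06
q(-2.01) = 30.22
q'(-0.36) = -12.16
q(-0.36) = 1.99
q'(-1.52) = -19.12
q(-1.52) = 20.13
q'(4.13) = 14.78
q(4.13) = 7.87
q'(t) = 6*t - 10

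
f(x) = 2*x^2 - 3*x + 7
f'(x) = 4*x - 3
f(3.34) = 19.29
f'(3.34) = 10.36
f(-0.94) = 11.59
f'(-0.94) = -6.76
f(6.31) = 67.70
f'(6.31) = 22.24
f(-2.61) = 28.45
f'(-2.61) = -13.44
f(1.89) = 8.47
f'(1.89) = 4.56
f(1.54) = 7.12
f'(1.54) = 3.16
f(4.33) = 31.51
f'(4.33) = 14.32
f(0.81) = 5.88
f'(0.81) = 0.24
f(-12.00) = 331.00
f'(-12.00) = -51.00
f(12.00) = 259.00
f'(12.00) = 45.00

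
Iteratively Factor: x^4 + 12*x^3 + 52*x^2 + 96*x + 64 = (x + 2)*(x^3 + 10*x^2 + 32*x + 32) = (x + 2)*(x + 4)*(x^2 + 6*x + 8) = (x + 2)^2*(x + 4)*(x + 4)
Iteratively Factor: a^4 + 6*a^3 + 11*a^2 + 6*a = (a + 2)*(a^3 + 4*a^2 + 3*a) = a*(a + 2)*(a^2 + 4*a + 3) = a*(a + 1)*(a + 2)*(a + 3)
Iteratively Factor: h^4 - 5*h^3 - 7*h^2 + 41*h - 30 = (h + 3)*(h^3 - 8*h^2 + 17*h - 10) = (h - 1)*(h + 3)*(h^2 - 7*h + 10) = (h - 2)*(h - 1)*(h + 3)*(h - 5)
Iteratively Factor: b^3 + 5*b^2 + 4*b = (b + 4)*(b^2 + b) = (b + 1)*(b + 4)*(b)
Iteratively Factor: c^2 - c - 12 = (c + 3)*(c - 4)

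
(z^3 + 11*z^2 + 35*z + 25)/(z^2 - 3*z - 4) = (z^2 + 10*z + 25)/(z - 4)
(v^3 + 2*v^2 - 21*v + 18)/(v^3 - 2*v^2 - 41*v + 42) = (v - 3)/(v - 7)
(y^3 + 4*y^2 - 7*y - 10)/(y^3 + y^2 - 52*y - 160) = (y^2 - y - 2)/(y^2 - 4*y - 32)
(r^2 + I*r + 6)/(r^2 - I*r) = (r^2 + I*r + 6)/(r*(r - I))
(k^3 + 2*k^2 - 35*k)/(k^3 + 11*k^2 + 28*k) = (k - 5)/(k + 4)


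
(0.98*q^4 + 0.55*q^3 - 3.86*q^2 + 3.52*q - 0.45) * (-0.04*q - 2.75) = -0.0392*q^5 - 2.717*q^4 - 1.3581*q^3 + 10.4742*q^2 - 9.662*q + 1.2375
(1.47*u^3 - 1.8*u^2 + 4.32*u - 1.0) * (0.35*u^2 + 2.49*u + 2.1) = 0.5145*u^5 + 3.0303*u^4 + 0.117*u^3 + 6.6268*u^2 + 6.582*u - 2.1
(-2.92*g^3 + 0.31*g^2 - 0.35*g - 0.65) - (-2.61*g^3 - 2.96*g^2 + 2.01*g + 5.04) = -0.31*g^3 + 3.27*g^2 - 2.36*g - 5.69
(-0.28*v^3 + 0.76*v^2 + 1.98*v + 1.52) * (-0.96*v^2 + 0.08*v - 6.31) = 0.2688*v^5 - 0.752*v^4 - 0.0731999999999997*v^3 - 6.0964*v^2 - 12.3722*v - 9.5912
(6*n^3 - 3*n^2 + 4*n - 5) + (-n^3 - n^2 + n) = 5*n^3 - 4*n^2 + 5*n - 5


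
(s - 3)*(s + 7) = s^2 + 4*s - 21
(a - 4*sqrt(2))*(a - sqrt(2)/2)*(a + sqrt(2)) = a^3 - 7*sqrt(2)*a^2/2 - 5*a + 4*sqrt(2)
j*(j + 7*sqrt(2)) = j^2 + 7*sqrt(2)*j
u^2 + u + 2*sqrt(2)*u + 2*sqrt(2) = (u + 1)*(u + 2*sqrt(2))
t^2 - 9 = (t - 3)*(t + 3)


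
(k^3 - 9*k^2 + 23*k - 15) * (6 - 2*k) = -2*k^4 + 24*k^3 - 100*k^2 + 168*k - 90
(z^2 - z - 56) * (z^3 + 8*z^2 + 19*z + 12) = z^5 + 7*z^4 - 45*z^3 - 455*z^2 - 1076*z - 672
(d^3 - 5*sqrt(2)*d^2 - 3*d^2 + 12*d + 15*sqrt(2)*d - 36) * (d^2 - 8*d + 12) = d^5 - 11*d^4 - 5*sqrt(2)*d^4 + 48*d^3 + 55*sqrt(2)*d^3 - 180*sqrt(2)*d^2 - 168*d^2 + 180*sqrt(2)*d + 432*d - 432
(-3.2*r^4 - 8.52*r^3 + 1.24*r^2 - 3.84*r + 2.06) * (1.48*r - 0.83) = -4.736*r^5 - 9.9536*r^4 + 8.9068*r^3 - 6.7124*r^2 + 6.236*r - 1.7098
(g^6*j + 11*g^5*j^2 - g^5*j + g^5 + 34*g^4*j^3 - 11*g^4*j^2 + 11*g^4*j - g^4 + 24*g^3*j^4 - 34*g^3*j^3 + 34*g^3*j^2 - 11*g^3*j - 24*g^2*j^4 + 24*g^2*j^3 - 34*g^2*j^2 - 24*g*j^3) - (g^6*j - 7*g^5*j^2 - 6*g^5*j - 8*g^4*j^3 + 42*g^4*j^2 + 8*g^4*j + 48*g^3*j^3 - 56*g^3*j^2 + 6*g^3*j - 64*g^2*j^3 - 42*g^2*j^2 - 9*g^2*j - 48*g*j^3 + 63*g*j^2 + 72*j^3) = 18*g^5*j^2 + 5*g^5*j + g^5 + 42*g^4*j^3 - 53*g^4*j^2 + 3*g^4*j - g^4 + 24*g^3*j^4 - 82*g^3*j^3 + 90*g^3*j^2 - 17*g^3*j - 24*g^2*j^4 + 88*g^2*j^3 + 8*g^2*j^2 + 9*g^2*j + 24*g*j^3 - 63*g*j^2 - 72*j^3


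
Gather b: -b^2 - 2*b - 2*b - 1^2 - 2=-b^2 - 4*b - 3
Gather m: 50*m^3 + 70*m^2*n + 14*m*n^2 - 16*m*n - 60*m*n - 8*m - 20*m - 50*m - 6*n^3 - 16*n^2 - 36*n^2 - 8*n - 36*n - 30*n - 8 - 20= 50*m^3 + 70*m^2*n + m*(14*n^2 - 76*n - 78) - 6*n^3 - 52*n^2 - 74*n - 28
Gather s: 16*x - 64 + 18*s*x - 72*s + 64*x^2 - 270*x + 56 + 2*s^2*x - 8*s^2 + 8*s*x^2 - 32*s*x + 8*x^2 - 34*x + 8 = s^2*(2*x - 8) + s*(8*x^2 - 14*x - 72) + 72*x^2 - 288*x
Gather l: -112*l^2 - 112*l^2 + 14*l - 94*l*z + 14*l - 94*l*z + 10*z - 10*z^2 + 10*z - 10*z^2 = -224*l^2 + l*(28 - 188*z) - 20*z^2 + 20*z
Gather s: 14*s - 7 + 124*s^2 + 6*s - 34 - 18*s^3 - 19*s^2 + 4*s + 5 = -18*s^3 + 105*s^2 + 24*s - 36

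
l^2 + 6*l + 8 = (l + 2)*(l + 4)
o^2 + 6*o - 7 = (o - 1)*(o + 7)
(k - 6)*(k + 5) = k^2 - k - 30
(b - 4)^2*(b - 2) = b^3 - 10*b^2 + 32*b - 32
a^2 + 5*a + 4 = (a + 1)*(a + 4)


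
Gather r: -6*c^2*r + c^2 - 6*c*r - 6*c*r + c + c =c^2 + 2*c + r*(-6*c^2 - 12*c)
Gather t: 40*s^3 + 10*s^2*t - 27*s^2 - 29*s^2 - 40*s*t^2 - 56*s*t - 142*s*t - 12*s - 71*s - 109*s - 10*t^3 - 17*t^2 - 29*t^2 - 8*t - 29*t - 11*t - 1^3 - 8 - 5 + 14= 40*s^3 - 56*s^2 - 192*s - 10*t^3 + t^2*(-40*s - 46) + t*(10*s^2 - 198*s - 48)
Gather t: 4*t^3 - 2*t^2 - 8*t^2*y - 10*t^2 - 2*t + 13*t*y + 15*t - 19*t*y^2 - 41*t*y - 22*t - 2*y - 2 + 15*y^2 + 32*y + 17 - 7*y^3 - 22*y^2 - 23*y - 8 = 4*t^3 + t^2*(-8*y - 12) + t*(-19*y^2 - 28*y - 9) - 7*y^3 - 7*y^2 + 7*y + 7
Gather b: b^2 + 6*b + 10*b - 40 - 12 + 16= b^2 + 16*b - 36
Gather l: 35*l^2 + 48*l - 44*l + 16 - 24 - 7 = 35*l^2 + 4*l - 15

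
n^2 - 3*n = n*(n - 3)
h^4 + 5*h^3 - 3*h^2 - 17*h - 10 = (h - 2)*(h + 1)^2*(h + 5)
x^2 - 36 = (x - 6)*(x + 6)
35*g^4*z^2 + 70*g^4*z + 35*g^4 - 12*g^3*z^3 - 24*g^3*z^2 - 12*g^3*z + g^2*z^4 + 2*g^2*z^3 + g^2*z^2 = (-7*g + z)*(-5*g + z)*(g*z + g)^2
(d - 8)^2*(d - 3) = d^3 - 19*d^2 + 112*d - 192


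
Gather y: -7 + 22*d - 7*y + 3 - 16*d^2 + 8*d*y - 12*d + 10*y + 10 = -16*d^2 + 10*d + y*(8*d + 3) + 6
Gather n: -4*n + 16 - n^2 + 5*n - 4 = -n^2 + n + 12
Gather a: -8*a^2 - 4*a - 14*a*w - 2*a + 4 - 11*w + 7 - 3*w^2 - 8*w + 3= -8*a^2 + a*(-14*w - 6) - 3*w^2 - 19*w + 14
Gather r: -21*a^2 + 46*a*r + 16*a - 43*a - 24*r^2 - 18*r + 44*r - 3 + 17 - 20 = -21*a^2 - 27*a - 24*r^2 + r*(46*a + 26) - 6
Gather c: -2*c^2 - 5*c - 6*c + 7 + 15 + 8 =-2*c^2 - 11*c + 30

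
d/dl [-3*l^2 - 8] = -6*l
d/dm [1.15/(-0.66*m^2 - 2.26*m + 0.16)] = (1.518*m + 2.599)/(0.66*m^2 + 2.26*m - 0.16)^2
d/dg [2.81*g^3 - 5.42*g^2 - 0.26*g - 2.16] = 8.43*g^2 - 10.84*g - 0.26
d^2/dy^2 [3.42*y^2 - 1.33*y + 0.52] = 6.84000000000000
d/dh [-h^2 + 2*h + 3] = 2 - 2*h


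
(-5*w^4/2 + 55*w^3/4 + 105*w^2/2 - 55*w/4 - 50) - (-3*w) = -5*w^4/2 + 55*w^3/4 + 105*w^2/2 - 43*w/4 - 50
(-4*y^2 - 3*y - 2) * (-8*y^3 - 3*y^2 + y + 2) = 32*y^5 + 36*y^4 + 21*y^3 - 5*y^2 - 8*y - 4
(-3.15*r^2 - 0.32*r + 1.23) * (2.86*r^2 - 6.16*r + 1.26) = -9.009*r^4 + 18.4888*r^3 + 1.52*r^2 - 7.98*r + 1.5498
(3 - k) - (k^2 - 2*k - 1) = -k^2 + k + 4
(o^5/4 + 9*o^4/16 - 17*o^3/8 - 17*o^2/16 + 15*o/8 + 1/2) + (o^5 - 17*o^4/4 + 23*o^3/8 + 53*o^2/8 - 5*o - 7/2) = 5*o^5/4 - 59*o^4/16 + 3*o^3/4 + 89*o^2/16 - 25*o/8 - 3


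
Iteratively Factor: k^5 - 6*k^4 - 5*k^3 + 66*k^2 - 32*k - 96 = (k + 3)*(k^4 - 9*k^3 + 22*k^2 - 32) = (k - 2)*(k + 3)*(k^3 - 7*k^2 + 8*k + 16) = (k - 4)*(k - 2)*(k + 3)*(k^2 - 3*k - 4) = (k - 4)^2*(k - 2)*(k + 3)*(k + 1)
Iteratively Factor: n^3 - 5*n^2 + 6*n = (n - 2)*(n^2 - 3*n) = n*(n - 2)*(n - 3)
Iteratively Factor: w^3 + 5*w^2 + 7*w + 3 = (w + 3)*(w^2 + 2*w + 1) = (w + 1)*(w + 3)*(w + 1)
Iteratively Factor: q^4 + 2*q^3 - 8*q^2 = (q)*(q^3 + 2*q^2 - 8*q) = q*(q + 4)*(q^2 - 2*q) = q*(q - 2)*(q + 4)*(q)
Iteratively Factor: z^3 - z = (z + 1)*(z^2 - z) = (z - 1)*(z + 1)*(z)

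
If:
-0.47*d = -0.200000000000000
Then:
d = 0.43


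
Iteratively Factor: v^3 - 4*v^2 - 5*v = (v + 1)*(v^2 - 5*v) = v*(v + 1)*(v - 5)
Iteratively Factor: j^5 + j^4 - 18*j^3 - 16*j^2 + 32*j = (j)*(j^4 + j^3 - 18*j^2 - 16*j + 32) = j*(j - 1)*(j^3 + 2*j^2 - 16*j - 32) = j*(j - 1)*(j + 4)*(j^2 - 2*j - 8) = j*(j - 4)*(j - 1)*(j + 4)*(j + 2)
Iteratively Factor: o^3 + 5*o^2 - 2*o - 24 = (o + 4)*(o^2 + o - 6) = (o - 2)*(o + 4)*(o + 3)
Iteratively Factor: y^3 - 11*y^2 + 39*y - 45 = (y - 5)*(y^2 - 6*y + 9) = (y - 5)*(y - 3)*(y - 3)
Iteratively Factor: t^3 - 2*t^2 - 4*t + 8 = (t - 2)*(t^2 - 4) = (t - 2)^2*(t + 2)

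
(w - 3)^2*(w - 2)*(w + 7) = w^4 - w^3 - 35*w^2 + 129*w - 126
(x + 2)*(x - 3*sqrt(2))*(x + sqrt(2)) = x^3 - 2*sqrt(2)*x^2 + 2*x^2 - 6*x - 4*sqrt(2)*x - 12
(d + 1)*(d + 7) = d^2 + 8*d + 7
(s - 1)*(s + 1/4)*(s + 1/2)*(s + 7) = s^4 + 27*s^3/4 - 19*s^2/8 - 9*s/2 - 7/8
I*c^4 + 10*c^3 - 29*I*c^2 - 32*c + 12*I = (c - 6*I)*(c - 2*I)*(c - I)*(I*c + 1)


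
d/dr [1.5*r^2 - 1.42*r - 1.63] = 3.0*r - 1.42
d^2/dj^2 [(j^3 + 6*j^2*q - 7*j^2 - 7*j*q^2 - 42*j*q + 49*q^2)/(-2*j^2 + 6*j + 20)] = (7*j^3*q^2 + 24*j^3*q + 2*j^3 - 147*j^2*q^2 - 180*j^2*q + 120*j^2 + 651*j*q^2 + 1260*j*q - 300*j - 1141*q^2 - 1860*q + 700)/(j^6 - 9*j^5 - 3*j^4 + 153*j^3 + 30*j^2 - 900*j - 1000)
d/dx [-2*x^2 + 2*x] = 2 - 4*x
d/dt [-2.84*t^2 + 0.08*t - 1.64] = 0.08 - 5.68*t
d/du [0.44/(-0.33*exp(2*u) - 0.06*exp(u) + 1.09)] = (0.2904*exp(u) + 0.0264)*exp(u)/(0.33*exp(2*u) + 0.06*exp(u) - 1.09)^2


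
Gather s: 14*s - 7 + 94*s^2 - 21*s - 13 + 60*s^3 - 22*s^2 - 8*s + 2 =60*s^3 + 72*s^2 - 15*s - 18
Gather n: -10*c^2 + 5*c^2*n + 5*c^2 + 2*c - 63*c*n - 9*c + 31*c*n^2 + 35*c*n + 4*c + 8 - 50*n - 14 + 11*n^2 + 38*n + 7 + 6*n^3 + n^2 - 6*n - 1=-5*c^2 - 3*c + 6*n^3 + n^2*(31*c + 12) + n*(5*c^2 - 28*c - 18)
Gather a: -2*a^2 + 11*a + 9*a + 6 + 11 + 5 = -2*a^2 + 20*a + 22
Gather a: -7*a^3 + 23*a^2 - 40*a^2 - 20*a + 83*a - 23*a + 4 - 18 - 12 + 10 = -7*a^3 - 17*a^2 + 40*a - 16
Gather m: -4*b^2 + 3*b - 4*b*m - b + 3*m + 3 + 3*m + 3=-4*b^2 + 2*b + m*(6 - 4*b) + 6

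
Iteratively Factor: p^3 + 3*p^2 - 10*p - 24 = (p - 3)*(p^2 + 6*p + 8) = (p - 3)*(p + 2)*(p + 4)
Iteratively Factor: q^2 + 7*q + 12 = (q + 3)*(q + 4)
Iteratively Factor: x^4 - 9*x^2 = (x)*(x^3 - 9*x) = x*(x - 3)*(x^2 + 3*x) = x^2*(x - 3)*(x + 3)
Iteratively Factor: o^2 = (o)*(o)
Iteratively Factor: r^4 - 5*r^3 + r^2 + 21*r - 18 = (r + 2)*(r^3 - 7*r^2 + 15*r - 9) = (r - 3)*(r + 2)*(r^2 - 4*r + 3) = (r - 3)^2*(r + 2)*(r - 1)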